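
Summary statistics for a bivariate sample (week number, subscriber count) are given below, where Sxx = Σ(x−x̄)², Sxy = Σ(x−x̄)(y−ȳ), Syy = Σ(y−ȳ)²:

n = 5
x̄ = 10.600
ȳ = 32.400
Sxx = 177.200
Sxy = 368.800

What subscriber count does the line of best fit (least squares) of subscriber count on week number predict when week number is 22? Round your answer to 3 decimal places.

b = Sxy/Sxx = 368.8/177.2 = 2.081264
a = ȳ − b·x̄ = 32.4 − 2.081264·10.6 = 10.338600
ŷ(22) = a + b·22 = 10.338600 + 2.081264·22 = 56.126411

56.126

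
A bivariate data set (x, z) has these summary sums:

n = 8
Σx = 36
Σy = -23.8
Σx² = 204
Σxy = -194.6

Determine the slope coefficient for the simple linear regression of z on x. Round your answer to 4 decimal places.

Sxx = Σx² − (Σx)²/n = 204 − 162 = 42
Sxy = Σxy − (Σx)(Σy)/n = -194.6 − (-107.1) = -87.5
b = Sxy/Sxx = -87.5/42 = -2.083333

-2.0833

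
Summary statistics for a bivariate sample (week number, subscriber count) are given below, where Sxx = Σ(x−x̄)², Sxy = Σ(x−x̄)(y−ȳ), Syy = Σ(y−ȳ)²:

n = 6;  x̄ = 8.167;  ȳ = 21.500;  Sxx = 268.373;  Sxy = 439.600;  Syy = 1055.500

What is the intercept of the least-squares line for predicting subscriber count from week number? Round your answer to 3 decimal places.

8.122

b = Sxy/Sxx = 439.6/268.373 = 1.638019
a = ȳ − b·x̄ = 21.5 − 1.638019·8.167 = 8.122301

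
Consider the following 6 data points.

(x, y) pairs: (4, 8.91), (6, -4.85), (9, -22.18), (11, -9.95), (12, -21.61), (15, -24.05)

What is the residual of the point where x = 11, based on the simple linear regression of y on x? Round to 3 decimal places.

n = 6, Σx = 57, Σy = -73.73, Σxy = -922.6, Σx² = 623
Sxx = Σx² − (Σx)²/n = 623 − 541.5 = 81.5
Sxy = Σxy − (Σx)(Σy)/n = -922.6 − (-700.435) = -222.165
b = Sxy/Sxx = -222.165/81.5 = -2.725951
a = ȳ − b·x̄ = -12.288333 − (-2.725951)·9.5 = 13.608200
ŷ(11) = 13.608200 + (-2.725951)·11 = -16.377260
residual = y − ŷ = -9.95 − (-16.377260) = 6.427260

6.427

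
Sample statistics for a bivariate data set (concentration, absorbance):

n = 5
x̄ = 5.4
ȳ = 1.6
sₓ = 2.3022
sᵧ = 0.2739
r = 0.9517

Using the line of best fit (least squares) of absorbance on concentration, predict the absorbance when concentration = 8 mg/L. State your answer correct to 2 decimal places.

b = r · sᵧ/sₓ = 0.9517 · 0.2739/2.3022 = 0.113227
a = ȳ − b·x̄ = 1.6 − 0.113227·5.4 = 0.988576
ŷ(8) = a + b·8 = 0.988576 + 0.113227·8 = 1.894390

1.89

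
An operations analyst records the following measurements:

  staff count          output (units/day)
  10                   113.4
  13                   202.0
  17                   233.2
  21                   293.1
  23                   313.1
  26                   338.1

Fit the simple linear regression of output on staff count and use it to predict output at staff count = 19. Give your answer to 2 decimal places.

257.72

n = 6, Σx = 110, Σy = 1492.9, Σxy = 29871.4, Σx² = 2204
Sxx = Σx² − (Σx)²/n = 2204 − 2016.666667 = 187.333333
Sxy = Σxy − (Σx)(Σy)/n = 29871.4 − 27369.833333 = 2501.566667
b = Sxy/Sxx = 2501.566667/187.333333 = 13.353559
a = ȳ − b·x̄ = 248.816667 − 13.353559·18.333333 = 4.001423
ŷ(19) = a + b·19 = 4.001423 + 13.353559·19 = 257.719039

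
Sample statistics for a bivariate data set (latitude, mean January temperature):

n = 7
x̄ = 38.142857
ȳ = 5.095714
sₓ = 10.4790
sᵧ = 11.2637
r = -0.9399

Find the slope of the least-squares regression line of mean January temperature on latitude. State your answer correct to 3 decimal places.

-1.010

b = r · sᵧ/sₓ = -0.9399 · 11.2637/10.479 = -1.010283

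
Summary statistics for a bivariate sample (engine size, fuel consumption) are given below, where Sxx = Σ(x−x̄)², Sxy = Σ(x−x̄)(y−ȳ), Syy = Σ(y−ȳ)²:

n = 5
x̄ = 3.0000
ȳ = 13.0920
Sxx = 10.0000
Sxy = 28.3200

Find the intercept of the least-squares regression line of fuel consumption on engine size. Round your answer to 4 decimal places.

4.5960

b = Sxy/Sxx = 28.32/10 = 2.832
a = ȳ − b·x̄ = 13.092 − 2.832·3 = 4.596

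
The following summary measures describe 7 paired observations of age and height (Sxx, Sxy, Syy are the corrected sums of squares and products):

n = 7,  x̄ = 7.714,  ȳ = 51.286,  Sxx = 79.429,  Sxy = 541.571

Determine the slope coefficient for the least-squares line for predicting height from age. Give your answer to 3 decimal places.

6.818

b = Sxy/Sxx = 541.571/79.429 = 6.818303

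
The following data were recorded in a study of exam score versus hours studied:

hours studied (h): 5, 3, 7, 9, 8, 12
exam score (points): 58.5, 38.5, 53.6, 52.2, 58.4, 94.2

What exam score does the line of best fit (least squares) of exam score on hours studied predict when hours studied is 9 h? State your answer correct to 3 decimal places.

n = 6, Σx = 44, Σy = 355.4, Σxy = 2850.6, Σx² = 372
Sxx = Σx² − (Σx)²/n = 372 − 322.666667 = 49.333333
Sxy = Σxy − (Σx)(Σy)/n = 2850.6 − 2606.266667 = 244.333333
b = Sxy/Sxx = 244.333333/49.333333 = 4.952703
a = ȳ − b·x̄ = 59.233333 − 4.952703·7.333333 = 22.913514
ŷ(9) = a + b·9 = 22.913514 + 4.952703·9 = 67.487838

67.488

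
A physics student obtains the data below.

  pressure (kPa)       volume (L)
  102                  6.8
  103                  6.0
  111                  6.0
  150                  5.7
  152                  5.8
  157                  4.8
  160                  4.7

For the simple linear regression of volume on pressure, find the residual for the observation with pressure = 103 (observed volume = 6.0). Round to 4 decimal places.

n = 7, Σx = 935, Σy = 39.8, Σxy = 5219.8, Σx² = 129187
Sxx = Σx² − (Σx)²/n = 129187 − 124889.285714 = 4297.714286
Sxy = Σxy − (Σx)(Σy)/n = 5219.8 − 5316.142857 = -96.342857
b = Sxy/Sxx = -96.342857/4297.714286 = -0.022417
a = ȳ − b·x̄ = 5.685714 − (-0.022417)·133.571429 = 8.680016
ŷ(103) = 8.680016 + (-0.022417)·103 = 6.371041
residual = y − ŷ = 6.0 − 6.371041 = -0.371041

-0.3710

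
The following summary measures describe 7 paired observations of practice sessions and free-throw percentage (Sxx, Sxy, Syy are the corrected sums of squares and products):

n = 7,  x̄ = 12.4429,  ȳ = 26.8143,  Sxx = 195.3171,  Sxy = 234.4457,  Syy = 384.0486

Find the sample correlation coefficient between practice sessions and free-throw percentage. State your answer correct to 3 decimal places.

0.856

r = Sxy/√(Sxx·Syy) = 234.4457/√(75011.258811) = 234.4457/273.881834 = 0.856010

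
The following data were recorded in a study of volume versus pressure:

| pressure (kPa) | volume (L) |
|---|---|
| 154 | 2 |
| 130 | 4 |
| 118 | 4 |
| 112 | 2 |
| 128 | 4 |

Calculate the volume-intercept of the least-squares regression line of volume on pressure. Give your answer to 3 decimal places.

n = 5, Σx = 642, Σy = 16, Σxy = 2036, Σx² = 83468
Sxx = Σx² − (Σx)²/n = 83468 − 82432.8 = 1035.2
Sxy = Σxy − (Σx)(Σy)/n = 2036 − 2054.4 = -18.4
b = Sxy/Sxx = -18.4/1035.2 = -0.017774
a = ȳ − b·x̄ = 3.2 − (-0.017774)·128.4 = 5.482226

5.482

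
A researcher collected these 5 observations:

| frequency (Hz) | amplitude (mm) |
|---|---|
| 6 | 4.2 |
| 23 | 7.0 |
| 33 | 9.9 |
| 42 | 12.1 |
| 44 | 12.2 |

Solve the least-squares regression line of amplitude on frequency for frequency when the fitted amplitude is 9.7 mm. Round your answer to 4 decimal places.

32.4188

n = 5, Σx = 148, Σy = 45.4, Σxy = 1557.9, Σx² = 5354
Sxx = Σx² − (Σx)²/n = 5354 − 4380.8 = 973.2
Sxy = Σxy − (Σx)(Σy)/n = 1557.9 − 1343.84 = 214.06
b = Sxy/Sxx = 214.06/973.2 = 0.219955
a = ȳ − b·x̄ = 9.08 − 0.219955·29.6 = 2.569338
Set a + b·x = 9.7: x = (9.7 − 2.569338) / 0.219955 = 32.418761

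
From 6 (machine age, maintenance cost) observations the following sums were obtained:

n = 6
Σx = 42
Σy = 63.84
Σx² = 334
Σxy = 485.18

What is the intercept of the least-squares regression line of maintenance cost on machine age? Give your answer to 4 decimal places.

Sxx = Σx² − (Σx)²/n = 334 − 294 = 40
Sxy = Σxy − (Σx)(Σy)/n = 485.18 − 446.88 = 38.3
b = Sxy/Sxx = 38.3/40 = 0.9575
a = ȳ − b·x̄ = 10.64 − 0.9575·7 = 3.9375

3.9375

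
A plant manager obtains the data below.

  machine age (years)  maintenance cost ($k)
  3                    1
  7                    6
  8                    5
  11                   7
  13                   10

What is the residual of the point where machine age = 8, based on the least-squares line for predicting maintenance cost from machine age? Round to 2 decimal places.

-0.47

n = 5, Σx = 42, Σy = 29, Σxy = 292, Σx² = 412
Sxx = Σx² − (Σx)²/n = 412 − 352.8 = 59.2
Sxy = Σxy − (Σx)(Σy)/n = 292 − 243.6 = 48.4
b = Sxy/Sxx = 48.4/59.2 = 0.817568
a = ȳ − b·x̄ = 5.8 − 0.817568·8.4 = -1.067568
ŷ(8) = -1.067568 + 0.817568·8 = 5.472973
residual = y − ŷ = 5 − 5.472973 = -0.472973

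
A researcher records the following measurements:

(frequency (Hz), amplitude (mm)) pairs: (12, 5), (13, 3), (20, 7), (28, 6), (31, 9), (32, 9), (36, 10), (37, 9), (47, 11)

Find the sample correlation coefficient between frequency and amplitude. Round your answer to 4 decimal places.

0.9190

n = 9, Σx = 256, Σy = 69, Σxy = 2184, Σx² = 8356, Σy² = 583
Sxx = Σx² − (Σx)²/n = 8356 − 7281.777778 = 1074.222222
Sxy = Σxy − (Σx)(Σy)/n = 2184 − 1962.666667 = 221.333333
Syy = Σy² − (Σy)²/n = 583 − 529 = 54
r = Sxy/√(Sxx·Syy) = 221.333333/√(58008) = 221.333333/240.848500 = 0.918973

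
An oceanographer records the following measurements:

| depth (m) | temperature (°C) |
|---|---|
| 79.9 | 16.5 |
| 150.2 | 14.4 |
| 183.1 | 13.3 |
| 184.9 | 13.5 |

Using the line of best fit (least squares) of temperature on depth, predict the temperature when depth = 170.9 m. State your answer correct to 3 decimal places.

n = 4, Σx = 598.1, Σy = 57.7, Σxy = 8412.61, Σx² = 96657.67
Sxx = Σx² − (Σx)²/n = 96657.67 − 89430.9025 = 7226.7675
Sxy = Σxy − (Σx)(Σy)/n = 8412.61 − 8627.5925 = -214.9825
b = Sxy/Sxx = -214.9825/7226.7675 = -0.029748
a = ȳ − b·x̄ = 14.425 − (-0.029748)·149.525 = 18.873083
ŷ(170.9) = a + b·170.9 = 18.873083 + (-0.029748)·170.9 = 13.789135

13.789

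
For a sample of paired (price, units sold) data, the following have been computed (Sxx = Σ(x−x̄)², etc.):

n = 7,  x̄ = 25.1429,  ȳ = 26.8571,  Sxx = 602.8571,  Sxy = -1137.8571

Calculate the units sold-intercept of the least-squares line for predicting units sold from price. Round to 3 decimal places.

b = Sxy/Sxx = -1137.8571/602.8571 = -1.887441
a = ȳ − b·x̄ = 26.8571 − (-1.887441)·25.1429 = 74.312836

74.313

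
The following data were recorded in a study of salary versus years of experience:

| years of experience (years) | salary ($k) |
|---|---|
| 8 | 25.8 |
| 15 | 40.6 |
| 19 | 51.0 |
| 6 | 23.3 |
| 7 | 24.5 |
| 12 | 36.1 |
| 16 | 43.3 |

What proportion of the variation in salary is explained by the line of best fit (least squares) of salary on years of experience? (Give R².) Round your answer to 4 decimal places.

0.9938

n = 7, Σx = 83, Σy = 244.6, Σxy = 3221.7, Σx² = 1135, Σy² = 9236.24
Sxx = Σx² − (Σx)²/n = 1135 − 984.142857 = 150.857143
Sxy = Σxy − (Σx)(Σy)/n = 3221.7 − 2900.257143 = 321.442857
Syy = Σy² − (Σy)²/n = 9236.24 − 8547.022857 = 689.217143
R² = Sxy²/(Sxx·Syy) = (321.442857)²/(150.857143·689.217143) = 0.993769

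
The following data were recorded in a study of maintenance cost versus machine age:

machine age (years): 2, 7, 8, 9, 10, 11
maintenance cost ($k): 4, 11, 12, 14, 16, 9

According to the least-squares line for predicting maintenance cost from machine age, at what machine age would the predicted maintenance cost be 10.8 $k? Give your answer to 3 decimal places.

n = 6, Σx = 47, Σy = 66, Σxy = 566, Σx² = 419
Sxx = Σx² − (Σx)²/n = 419 − 368.166667 = 50.833333
Sxy = Σxy − (Σx)(Σy)/n = 566 − 517 = 49
b = Sxy/Sxx = 49/50.833333 = 0.963934
a = ȳ − b·x̄ = 11 − 0.963934·7.833333 = 3.449180
Set a + b·x = 10.8: x = (10.8 − 3.449180) / 0.963934 = 7.625850

7.626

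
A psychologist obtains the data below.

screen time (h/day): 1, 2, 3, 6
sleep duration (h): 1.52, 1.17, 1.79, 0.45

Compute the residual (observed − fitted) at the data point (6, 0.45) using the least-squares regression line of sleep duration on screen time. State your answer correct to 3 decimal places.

-0.170

n = 4, Σx = 12, Σy = 4.93, Σxy = 11.93, Σx² = 50
Sxx = Σx² − (Σx)²/n = 50 − 36 = 14
Sxy = Σxy − (Σx)(Σy)/n = 11.93 − 14.79 = -2.86
b = Sxy/Sxx = -2.86/14 = -0.204286
a = ȳ − b·x̄ = 1.2325 − (-0.204286)·3 = 1.845357
ŷ(6) = 1.845357 + (-0.204286)·6 = 0.619643
residual = y − ŷ = 0.45 − 0.619643 = -0.169643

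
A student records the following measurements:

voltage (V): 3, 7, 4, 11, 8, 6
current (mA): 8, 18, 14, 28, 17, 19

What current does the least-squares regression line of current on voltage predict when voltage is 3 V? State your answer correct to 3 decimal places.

9.912

n = 6, Σx = 39, Σy = 104, Σxy = 764, Σx² = 295
Sxx = Σx² − (Σx)²/n = 295 − 253.5 = 41.5
Sxy = Σxy − (Σx)(Σy)/n = 764 − 676 = 88
b = Sxy/Sxx = 88/41.5 = 2.120482
a = ȳ − b·x̄ = 17.333333 − 2.120482·6.5 = 3.550201
ŷ(3) = a + b·3 = 3.550201 + 2.120482·3 = 9.911647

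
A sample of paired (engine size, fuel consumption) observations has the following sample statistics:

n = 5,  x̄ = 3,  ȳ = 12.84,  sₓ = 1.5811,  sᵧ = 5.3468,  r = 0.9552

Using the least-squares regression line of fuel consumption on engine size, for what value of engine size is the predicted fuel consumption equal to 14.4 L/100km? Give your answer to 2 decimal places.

b = r · sᵧ/sₓ = 0.9552 · 5.3468/1.5811 = 3.230196
a = ȳ − b·x̄ = 12.84 − 3.230196·3 = 3.149411
Set a + b·x = 14.4: x = (14.4 − 3.149411) / 3.230196 = 3.482943

3.48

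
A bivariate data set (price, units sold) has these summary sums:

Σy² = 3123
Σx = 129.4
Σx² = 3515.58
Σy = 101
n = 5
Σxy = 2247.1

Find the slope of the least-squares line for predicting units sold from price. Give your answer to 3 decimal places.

-2.200

Sxx = Σx² − (Σx)²/n = 3515.58 − 3348.872 = 166.708
Sxy = Σxy − (Σx)(Σy)/n = 2247.1 − 2613.88 = -366.78
b = Sxy/Sxx = -366.78/166.708 = -2.200134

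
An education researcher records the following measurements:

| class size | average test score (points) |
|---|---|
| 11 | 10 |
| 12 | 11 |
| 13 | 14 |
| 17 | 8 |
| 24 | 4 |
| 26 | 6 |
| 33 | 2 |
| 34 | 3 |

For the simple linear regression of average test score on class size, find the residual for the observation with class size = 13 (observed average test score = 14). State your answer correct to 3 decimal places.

3.321

n = 8, Σx = 170, Σy = 58, Σxy = 980, Σx² = 4220
Sxx = Σx² − (Σx)²/n = 4220 − 3612.5 = 607.5
Sxy = Σxy − (Σx)(Σy)/n = 980 − 1232.5 = -252.5
b = Sxy/Sxx = -252.5/607.5 = -0.415638
a = ȳ − b·x̄ = 7.25 − (-0.415638)·21.25 = 16.082305
ŷ(13) = 16.082305 + (-0.415638)·13 = 10.679012
residual = y − ŷ = 14 − 10.679012 = 3.320988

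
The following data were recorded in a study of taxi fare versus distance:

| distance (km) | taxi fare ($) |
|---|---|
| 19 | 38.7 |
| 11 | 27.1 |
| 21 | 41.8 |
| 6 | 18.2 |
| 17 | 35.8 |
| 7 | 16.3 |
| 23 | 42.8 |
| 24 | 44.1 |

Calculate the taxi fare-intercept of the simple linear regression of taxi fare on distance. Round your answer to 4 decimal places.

n = 8, Σx = 128, Σy = 264.8, Σxy = 4785.9, Σx² = 2402
Sxx = Σx² − (Σx)²/n = 2402 − 2048 = 354
Sxy = Σxy − (Σx)(Σy)/n = 4785.9 − 4236.8 = 549.1
b = Sxy/Sxx = 549.1/354 = 1.551130
a = ȳ − b·x̄ = 33.1 − 1.551130·16 = 8.281921

8.2819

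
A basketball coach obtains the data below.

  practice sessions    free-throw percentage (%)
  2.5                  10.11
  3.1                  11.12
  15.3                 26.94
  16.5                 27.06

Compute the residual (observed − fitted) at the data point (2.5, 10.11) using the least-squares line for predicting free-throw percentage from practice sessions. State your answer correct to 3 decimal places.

-0.160

n = 4, Σx = 37.4, Σy = 75.23, Σxy = 918.419, Σx² = 522.2
Sxx = Σx² − (Σx)²/n = 522.2 − 349.69 = 172.51
Sxy = Σxy − (Σx)(Σy)/n = 918.419 − 703.4005 = 215.0185
b = Sxy/Sxx = 215.0185/172.51 = 1.246412
a = ȳ − b·x̄ = 18.8075 − 1.246412·9.35 = 7.153550
ŷ(2.5) = 7.153550 + 1.246412·2.5 = 10.269579
residual = y − ŷ = 10.11 − 10.269579 = -0.159579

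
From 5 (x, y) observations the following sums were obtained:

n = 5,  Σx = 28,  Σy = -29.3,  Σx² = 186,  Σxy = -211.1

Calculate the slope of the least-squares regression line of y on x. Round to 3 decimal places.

-1.610

Sxx = Σx² − (Σx)²/n = 186 − 156.8 = 29.2
Sxy = Σxy − (Σx)(Σy)/n = -211.1 − (-164.08) = -47.02
b = Sxy/Sxx = -47.02/29.2 = -1.610274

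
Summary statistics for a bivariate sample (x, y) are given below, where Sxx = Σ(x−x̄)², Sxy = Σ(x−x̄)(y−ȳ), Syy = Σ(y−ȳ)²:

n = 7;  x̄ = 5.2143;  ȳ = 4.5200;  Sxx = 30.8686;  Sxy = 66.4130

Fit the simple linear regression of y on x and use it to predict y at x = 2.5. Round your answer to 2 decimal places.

b = Sxy/Sxx = 66.413/30.8686 = 2.151474
a = ȳ − b·x̄ = 4.52 − 2.151474·5.2143 = -6.698433
ŷ(2.5) = a + b·2.5 = -6.698433 + 2.151474·2.5 = -1.319747

-1.32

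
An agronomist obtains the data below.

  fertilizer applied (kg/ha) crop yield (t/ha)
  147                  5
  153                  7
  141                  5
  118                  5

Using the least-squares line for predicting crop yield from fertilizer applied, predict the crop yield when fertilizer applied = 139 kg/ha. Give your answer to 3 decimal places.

5.472

n = 4, Σx = 559, Σy = 22, Σxy = 3101, Σx² = 78823
Sxx = Σx² − (Σx)²/n = 78823 − 78120.25 = 702.75
Sxy = Σxy − (Σx)(Σy)/n = 3101 − 3074.5 = 26.5
b = Sxy/Sxx = 26.5/702.75 = 0.037709
a = ȳ − b·x̄ = 5.5 − 0.037709·139.75 = 0.230167
ŷ(139) = a + b·139 = 0.230167 + 0.037709·139 = 5.471718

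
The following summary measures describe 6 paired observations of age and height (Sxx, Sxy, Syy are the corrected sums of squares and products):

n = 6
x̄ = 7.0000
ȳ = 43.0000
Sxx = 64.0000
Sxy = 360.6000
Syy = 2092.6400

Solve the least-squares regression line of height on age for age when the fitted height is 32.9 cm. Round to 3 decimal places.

5.207

b = Sxy/Sxx = 360.6/64 = 5.634375
a = ȳ − b·x̄ = 43 − 5.634375·7 = 3.559375
Set a + b·x = 32.9: x = (32.9 − 3.559375) / 5.634375 = 5.207432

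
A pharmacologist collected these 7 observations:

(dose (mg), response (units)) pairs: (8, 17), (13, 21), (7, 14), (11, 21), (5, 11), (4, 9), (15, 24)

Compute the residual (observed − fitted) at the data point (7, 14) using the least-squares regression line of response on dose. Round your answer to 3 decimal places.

n = 7, Σx = 63, Σy = 117, Σxy = 1189, Σx² = 669
Sxx = Σx² − (Σx)²/n = 669 − 567 = 102
Sxy = Σxy − (Σx)(Σy)/n = 1189 − 1053 = 136
b = Sxy/Sxx = 136/102 = 1.333333
a = ȳ − b·x̄ = 16.714286 − 1.333333·9 = 4.714286
ŷ(7) = 4.714286 + 1.333333·7 = 14.047619
residual = y − ŷ = 14 − 14.047619 = -0.047619

-0.048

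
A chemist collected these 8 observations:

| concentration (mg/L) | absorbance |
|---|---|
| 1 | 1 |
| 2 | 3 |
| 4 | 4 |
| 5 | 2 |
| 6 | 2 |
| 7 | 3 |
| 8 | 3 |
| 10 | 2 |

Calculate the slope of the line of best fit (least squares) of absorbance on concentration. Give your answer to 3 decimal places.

0.039

n = 8, Σx = 43, Σy = 20, Σxy = 110, Σx² = 295
Sxx = Σx² − (Σx)²/n = 295 − 231.125 = 63.875
Sxy = Σxy − (Σx)(Σy)/n = 110 − 107.5 = 2.5
b = Sxy/Sxx = 2.5/63.875 = 0.039139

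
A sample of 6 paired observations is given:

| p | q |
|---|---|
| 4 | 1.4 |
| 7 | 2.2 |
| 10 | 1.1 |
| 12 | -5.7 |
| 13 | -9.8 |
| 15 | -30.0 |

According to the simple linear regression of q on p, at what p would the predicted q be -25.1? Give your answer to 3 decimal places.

n = 6, Σx = 61, Σy = -40.8, Σxy = -613.8, Σx² = 703
Sxx = Σx² − (Σx)²/n = 703 − 620.166667 = 82.833333
Sxy = Σxy − (Σx)(Σy)/n = -613.8 − (-414.8) = -199
b = Sxy/Sxx = -199/82.833333 = -2.402414
a = ȳ − b·x̄ = -6.8 − (-2.402414)·10.166667 = 17.624547
Set a + b·x = -25.1: x = (-25.1 − 17.624547) / (-2.402414) = 17.784003

17.784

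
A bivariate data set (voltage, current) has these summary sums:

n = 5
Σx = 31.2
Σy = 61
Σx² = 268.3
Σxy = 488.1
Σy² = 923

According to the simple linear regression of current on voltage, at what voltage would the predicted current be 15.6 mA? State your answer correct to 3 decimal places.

Sxx = Σx² − (Σx)²/n = 268.3 − 194.688 = 73.612
Sxy = Σxy − (Σx)(Σy)/n = 488.1 − 380.64 = 107.46
b = Sxy/Sxx = 107.46/73.612 = 1.459816
a = ȳ − b·x̄ = 12.2 − 1.459816·6.24 = 3.090746
Set a + b·x = 15.6: x = (15.6 − 3.090746) / 1.459816 = 8.569060

8.569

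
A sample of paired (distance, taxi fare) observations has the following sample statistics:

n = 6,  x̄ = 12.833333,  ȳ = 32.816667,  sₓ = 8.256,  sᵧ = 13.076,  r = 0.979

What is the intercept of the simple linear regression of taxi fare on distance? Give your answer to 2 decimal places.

12.92

b = r · sᵧ/sₓ = 0.979 · 13.076/8.256 = 1.550558
a = ȳ − b·x̄ = 32.816667 − 1.550558·12.833333 = 12.917844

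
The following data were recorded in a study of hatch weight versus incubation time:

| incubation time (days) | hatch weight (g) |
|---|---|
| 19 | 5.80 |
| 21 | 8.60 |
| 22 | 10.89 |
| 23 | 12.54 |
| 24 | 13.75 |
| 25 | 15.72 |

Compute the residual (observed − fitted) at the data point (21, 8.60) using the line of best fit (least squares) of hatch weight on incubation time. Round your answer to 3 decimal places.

n = 6, Σx = 134, Σy = 67.3, Σxy = 1541.8, Σx² = 3016
Sxx = Σx² − (Σx)²/n = 3016 − 2992.666667 = 23.333333
Sxy = Σxy − (Σx)(Σy)/n = 1541.8 − 1503.033333 = 38.766667
b = Sxy/Sxx = 38.766667/23.333333 = 1.661429
a = ȳ − b·x̄ = 11.216667 − 1.661429·22.333333 = -25.888571
ŷ(21) = -25.888571 + 1.661429·21 = 9.001429
residual = y − ŷ = 8.60 − 9.001429 = -0.401429

-0.401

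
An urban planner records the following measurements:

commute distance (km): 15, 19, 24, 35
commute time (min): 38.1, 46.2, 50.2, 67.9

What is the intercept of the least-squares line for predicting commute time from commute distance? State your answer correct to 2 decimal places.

17.00

n = 4, Σx = 93, Σy = 202.4, Σxy = 5030.6, Σx² = 2387
Sxx = Σx² − (Σx)²/n = 2387 − 2162.25 = 224.75
Sxy = Σxy − (Σx)(Σy)/n = 5030.6 − 4705.8 = 324.8
b = Sxy/Sxx = 324.8/224.75 = 1.445161
a = ȳ − b·x̄ = 50.6 − 1.445161·23.25 = 17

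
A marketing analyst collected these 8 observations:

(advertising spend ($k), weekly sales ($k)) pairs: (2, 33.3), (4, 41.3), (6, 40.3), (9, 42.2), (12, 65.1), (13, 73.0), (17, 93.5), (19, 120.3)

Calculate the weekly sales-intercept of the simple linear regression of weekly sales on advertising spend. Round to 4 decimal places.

14.5850

n = 8, Σx = 82, Σy = 509, Σxy = 6458.8, Σx² = 1100
Sxx = Σx² − (Σx)²/n = 1100 − 840.5 = 259.5
Sxy = Σxy − (Σx)(Σy)/n = 6458.8 − 5217.25 = 1241.55
b = Sxy/Sxx = 1241.55/259.5 = 4.784393
a = ȳ − b·x̄ = 63.625 − 4.784393·10.25 = 14.584971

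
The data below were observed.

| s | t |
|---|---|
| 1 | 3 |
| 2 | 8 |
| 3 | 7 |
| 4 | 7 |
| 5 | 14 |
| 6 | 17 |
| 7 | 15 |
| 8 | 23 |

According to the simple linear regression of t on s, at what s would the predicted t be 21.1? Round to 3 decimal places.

8.205

n = 8, Σx = 36, Σy = 94, Σxy = 529, Σx² = 204
Sxx = Σx² − (Σx)²/n = 204 − 162 = 42
Sxy = Σxy − (Σx)(Σy)/n = 529 − 423 = 106
b = Sxy/Sxx = 106/42 = 2.523810
a = ȳ − b·x̄ = 11.75 − 2.523810·4.5 = 0.392857
Set a + b·x = 21.1: x = (21.1 − 0.392857) / 2.523810 = 8.204717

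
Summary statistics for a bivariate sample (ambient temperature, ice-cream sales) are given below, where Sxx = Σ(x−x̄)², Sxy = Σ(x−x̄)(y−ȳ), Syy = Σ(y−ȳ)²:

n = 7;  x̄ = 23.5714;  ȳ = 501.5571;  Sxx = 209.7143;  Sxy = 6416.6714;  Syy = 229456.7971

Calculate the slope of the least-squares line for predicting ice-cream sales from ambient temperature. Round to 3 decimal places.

30.597

b = Sxy/Sxx = 6416.6714/209.7143 = 30.597205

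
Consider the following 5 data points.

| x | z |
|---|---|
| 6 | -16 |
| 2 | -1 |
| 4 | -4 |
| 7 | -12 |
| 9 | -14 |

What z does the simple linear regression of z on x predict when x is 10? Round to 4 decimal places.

n = 5, Σx = 28, Σy = -47, Σxy = -324, Σx² = 186
Sxx = Σx² − (Σx)²/n = 186 − 156.8 = 29.2
Sxy = Σxy − (Σx)(Σy)/n = -324 − (-263.2) = -60.8
b = Sxy/Sxx = -60.8/29.2 = -2.082192
a = ȳ − b·x̄ = -9.4 − (-2.082192)·5.6 = 2.260274
ŷ(10) = a + b·10 = 2.260274 + (-2.082192)·10 = -18.561644

-18.5616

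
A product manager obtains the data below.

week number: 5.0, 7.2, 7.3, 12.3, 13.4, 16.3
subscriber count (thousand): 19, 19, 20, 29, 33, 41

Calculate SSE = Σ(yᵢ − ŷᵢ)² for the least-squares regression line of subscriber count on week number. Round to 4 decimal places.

18.9649

n = 6, Σx = 61.5, Σy = 161, Σxy = 1845, Σx² = 726.67, Σy² = 4733
Sxx = Σx² − (Σx)²/n = 726.67 − 630.375 = 96.295
Sxy = Σxy − (Σx)(Σy)/n = 1845 − 1650.25 = 194.75
Syy = Σy² − (Σy)²/n = 4733 − 4320.166667 = 412.833333
b = Sxy/Sxx = 194.75/96.295 = 2.022431
SSE = Syy − b·Sxy = 412.833333 − 2.022431·194.75 = 18.964882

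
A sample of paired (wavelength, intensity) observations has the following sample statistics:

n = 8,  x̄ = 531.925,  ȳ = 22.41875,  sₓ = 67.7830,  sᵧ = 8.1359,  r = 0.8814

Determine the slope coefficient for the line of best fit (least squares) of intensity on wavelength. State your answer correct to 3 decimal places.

b = r · sᵧ/sₓ = 0.8814 · 8.1359/67.783 = 0.105793

0.106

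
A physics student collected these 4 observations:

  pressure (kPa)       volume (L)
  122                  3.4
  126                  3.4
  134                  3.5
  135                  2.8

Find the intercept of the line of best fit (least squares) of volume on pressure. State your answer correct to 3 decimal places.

6.513

n = 4, Σx = 517, Σy = 13.1, Σxy = 1690.2, Σx² = 66941
Sxx = Σx² − (Σx)²/n = 66941 − 66822.25 = 118.75
Sxy = Σxy − (Σx)(Σy)/n = 1690.2 − 1693.175 = -2.975
b = Sxy/Sxx = -2.975/118.75 = -0.025053
a = ȳ − b·x̄ = 3.275 − (-0.025053)·129.25 = 6.513053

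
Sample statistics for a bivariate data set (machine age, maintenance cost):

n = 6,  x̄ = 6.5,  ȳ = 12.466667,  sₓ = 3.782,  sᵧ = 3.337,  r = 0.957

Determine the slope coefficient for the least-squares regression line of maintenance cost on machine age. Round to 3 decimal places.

0.844

b = r · sᵧ/sₓ = 0.957 · 3.337/3.782 = 0.844397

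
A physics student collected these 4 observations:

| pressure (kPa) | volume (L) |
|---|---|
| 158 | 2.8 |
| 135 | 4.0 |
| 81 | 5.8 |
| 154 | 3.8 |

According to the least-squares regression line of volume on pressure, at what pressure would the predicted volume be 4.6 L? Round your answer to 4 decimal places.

117.2041

n = 4, Σx = 528, Σy = 16.4, Σxy = 2037.4, Σx² = 73466
Sxx = Σx² − (Σx)²/n = 73466 − 69696 = 3770
Sxy = Σxy − (Σx)(Σy)/n = 2037.4 − 2164.8 = -127.4
b = Sxy/Sxx = -127.4/3770 = -0.033793
a = ȳ − b·x̄ = 4.1 − (-0.033793)·132 = 8.560690
Set a + b·x = 4.6: x = (4.6 − 8.560690) / (-0.033793) = 117.204082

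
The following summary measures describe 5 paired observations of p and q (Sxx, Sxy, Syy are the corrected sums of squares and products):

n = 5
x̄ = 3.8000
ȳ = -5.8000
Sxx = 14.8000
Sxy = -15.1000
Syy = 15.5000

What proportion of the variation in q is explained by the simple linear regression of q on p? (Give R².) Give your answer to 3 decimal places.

R² = Sxy²/(Sxx·Syy) = (-15.1)²/(14.8·15.5) = 0.993941

0.994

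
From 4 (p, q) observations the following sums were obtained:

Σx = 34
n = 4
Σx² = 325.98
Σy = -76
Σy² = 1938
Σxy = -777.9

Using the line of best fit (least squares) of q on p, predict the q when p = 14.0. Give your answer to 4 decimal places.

-38.6174

Sxx = Σx² − (Σx)²/n = 325.98 − 289 = 36.98
Sxy = Σxy − (Σx)(Σy)/n = -777.9 − (-646) = -131.9
b = Sxy/Sxx = -131.9/36.98 = -3.566793
a = ȳ − b·x̄ = -19 − (-3.566793)·8.5 = 11.317739
ŷ(14.0) = a + b·14.0 = 11.317739 + (-3.566793)·14 = -38.617361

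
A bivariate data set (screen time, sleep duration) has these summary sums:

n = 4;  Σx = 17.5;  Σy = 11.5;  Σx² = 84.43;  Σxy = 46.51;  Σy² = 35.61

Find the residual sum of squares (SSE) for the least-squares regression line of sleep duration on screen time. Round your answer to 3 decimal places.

0.710

Sxx = Σx² − (Σx)²/n = 84.43 − 76.5625 = 7.8675
Sxy = Σxy − (Σx)(Σy)/n = 46.51 − 50.3125 = -3.8025
Syy = Σy² − (Σy)²/n = 35.61 − 33.0625 = 2.5475
b = Sxy/Sxx = -3.8025/7.8675 = -0.483317
SSE = Syy − b·Sxy = 2.5475 − (-0.483317)·(-3.8025) = 0.709685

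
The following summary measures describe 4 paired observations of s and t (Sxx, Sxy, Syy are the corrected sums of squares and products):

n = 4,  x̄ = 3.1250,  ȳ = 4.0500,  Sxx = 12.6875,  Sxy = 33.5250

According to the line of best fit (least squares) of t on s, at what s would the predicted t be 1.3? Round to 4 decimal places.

2.0843

b = Sxy/Sxx = 33.525/12.6875 = 2.642365
a = ȳ − b·x̄ = 4.05 − 2.642365·3.125 = -4.207389
Set a + b·x = 1.3: x = (1.3 − (-4.207389)) / 2.642365 = 2.084265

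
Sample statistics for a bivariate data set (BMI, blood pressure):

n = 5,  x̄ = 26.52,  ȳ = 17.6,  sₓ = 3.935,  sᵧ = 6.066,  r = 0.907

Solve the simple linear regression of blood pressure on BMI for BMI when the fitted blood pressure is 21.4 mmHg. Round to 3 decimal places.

29.238

b = r · sᵧ/sₓ = 0.907 · 6.066/3.935 = 1.398186
a = ȳ − b·x̄ = 17.6 − 1.398186·26.52 = -19.479893
Set a + b·x = 21.4: x = (21.4 − (-19.479893)) / 1.398186 = 29.237807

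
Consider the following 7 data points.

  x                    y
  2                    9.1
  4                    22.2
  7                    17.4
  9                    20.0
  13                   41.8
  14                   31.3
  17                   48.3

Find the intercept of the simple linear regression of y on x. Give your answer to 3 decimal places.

n = 7, Σx = 66, Σy = 190.1, Σxy = 2211.5, Σx² = 804
Sxx = Σx² − (Σx)²/n = 804 − 622.285714 = 181.714286
Sxy = Σxy − (Σx)(Σy)/n = 2211.5 − 1792.371429 = 419.128571
b = Sxy/Sxx = 419.128571/181.714286 = 2.306525
a = ȳ − b·x̄ = 27.157143 − 2.306525·9.428571 = 5.409906

5.410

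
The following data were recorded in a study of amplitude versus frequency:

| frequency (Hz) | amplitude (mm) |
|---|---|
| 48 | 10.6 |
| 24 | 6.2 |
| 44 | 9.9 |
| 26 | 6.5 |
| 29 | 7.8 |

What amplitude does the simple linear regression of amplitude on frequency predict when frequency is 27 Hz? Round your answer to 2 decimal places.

6.92

n = 5, Σx = 171, Σy = 41, Σxy = 1488.4, Σx² = 6333
Sxx = Σx² − (Σx)²/n = 6333 − 5848.2 = 484.8
Sxy = Σxy − (Σx)(Σy)/n = 1488.4 − 1402.2 = 86.2
b = Sxy/Sxx = 86.2/484.8 = 0.177805
a = ȳ − b·x̄ = 8.2 − 0.177805·34.2 = 2.119059
ŷ(27) = a + b·27 = 2.119059 + 0.177805·27 = 6.919802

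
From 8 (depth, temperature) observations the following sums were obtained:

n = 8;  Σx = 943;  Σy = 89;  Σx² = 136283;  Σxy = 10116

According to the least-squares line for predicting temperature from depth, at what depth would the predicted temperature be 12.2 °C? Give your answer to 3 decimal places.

45.821

Sxx = Σx² − (Σx)²/n = 136283 − 111156.125 = 25126.875
Sxy = Σxy − (Σx)(Σy)/n = 10116 − 10490.875 = -374.875
b = Sxy/Sxx = -374.875/25126.875 = -0.014919
a = ȳ − b·x̄ = 11.125 − (-0.014919)·117.875 = 12.883611
Set a + b·x = 12.2: x = (12.2 − 12.883611) / (-0.014919) = 45.820607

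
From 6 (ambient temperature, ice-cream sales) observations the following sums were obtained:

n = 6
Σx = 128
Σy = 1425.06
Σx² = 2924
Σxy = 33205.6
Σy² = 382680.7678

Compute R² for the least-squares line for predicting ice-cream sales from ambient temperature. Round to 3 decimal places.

0.920

Sxx = Σx² − (Σx)²/n = 2924 − 2730.666667 = 193.333333
Sxy = Σxy − (Σx)(Σy)/n = 33205.6 − 30401.28 = 2804.32
Syy = Σy² − (Σy)²/n = 382680.7678 − 338466.0006 = 44214.7672
R² = Sxy²/(Sxx·Syy) = (2804.32)²/(193.333333·44214.7672) = 0.919986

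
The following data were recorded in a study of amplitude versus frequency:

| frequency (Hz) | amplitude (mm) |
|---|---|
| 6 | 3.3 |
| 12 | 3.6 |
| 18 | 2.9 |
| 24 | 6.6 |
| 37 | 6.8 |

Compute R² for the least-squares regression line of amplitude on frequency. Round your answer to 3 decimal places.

n = 5, Σx = 97, Σy = 23.2, Σxy = 525.2, Σx² = 2449, Σy² = 122.06
Sxx = Σx² − (Σx)²/n = 2449 − 1881.8 = 567.2
Sxy = Σxy − (Σx)(Σy)/n = 525.2 − 450.08 = 75.12
Syy = Σy² − (Σy)²/n = 122.06 − 107.648 = 14.412
R² = Sxy²/(Sxx·Syy) = (75.12)²/(567.2·14.412) = 0.690320

0.690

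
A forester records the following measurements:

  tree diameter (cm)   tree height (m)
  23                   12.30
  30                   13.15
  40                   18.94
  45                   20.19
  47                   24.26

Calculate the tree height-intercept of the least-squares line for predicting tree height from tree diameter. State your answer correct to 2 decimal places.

n = 5, Σx = 185, Σy = 88.84, Σxy = 3483.77, Σx² = 7263
Sxx = Σx² − (Σx)²/n = 7263 − 6845 = 418
Sxy = Σxy − (Σx)(Σy)/n = 3483.77 − 3287.08 = 196.69
b = Sxy/Sxx = 196.69/418 = 0.470550
a = ȳ − b·x̄ = 17.768 − 0.470550·37 = 0.357641

0.36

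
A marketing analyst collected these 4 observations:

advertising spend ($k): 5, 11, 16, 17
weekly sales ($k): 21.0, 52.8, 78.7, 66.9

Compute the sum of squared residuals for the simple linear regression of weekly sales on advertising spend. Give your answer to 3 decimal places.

n = 4, Σx = 49, Σy = 219.4, Σxy = 3082.3, Σx² = 691, Σy² = 13898.14
Sxx = Σx² − (Σx)²/n = 691 − 600.25 = 90.75
Sxy = Σxy − (Σx)(Σy)/n = 3082.3 − 2687.65 = 394.65
Syy = Σy² − (Σy)²/n = 13898.14 − 12034.09 = 1864.05
b = Sxy/Sxx = 394.65/90.75 = 4.348760
SSE = Syy − b·Sxy = 1864.05 − 4.348760·394.65 = 147.811736

147.812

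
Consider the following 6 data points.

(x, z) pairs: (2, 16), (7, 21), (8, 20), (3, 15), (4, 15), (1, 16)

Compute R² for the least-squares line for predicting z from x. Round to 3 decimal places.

n = 6, Σx = 25, Σy = 103, Σxy = 460, Σx² = 143, Σy² = 1803
Sxx = Σx² − (Σx)²/n = 143 − 104.166667 = 38.833333
Sxy = Σxy − (Σx)(Σy)/n = 460 − 429.166667 = 30.833333
Syy = Σy² − (Σy)²/n = 1803 − 1768.166667 = 34.833333
R² = Sxy²/(Sxx·Syy) = (30.833333)²/(38.833333·34.833333) = 0.702815

0.703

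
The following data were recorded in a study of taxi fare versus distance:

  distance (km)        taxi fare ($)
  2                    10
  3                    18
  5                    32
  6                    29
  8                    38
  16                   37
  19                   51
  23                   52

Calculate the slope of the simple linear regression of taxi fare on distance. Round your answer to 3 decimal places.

n = 8, Σx = 82, Σy = 267, Σxy = 3469, Σx² = 1284
Sxx = Σx² − (Σx)²/n = 1284 − 840.5 = 443.5
Sxy = Σxy − (Σx)(Σy)/n = 3469 − 2736.75 = 732.25
b = Sxy/Sxx = 732.25/443.5 = 1.651071

1.651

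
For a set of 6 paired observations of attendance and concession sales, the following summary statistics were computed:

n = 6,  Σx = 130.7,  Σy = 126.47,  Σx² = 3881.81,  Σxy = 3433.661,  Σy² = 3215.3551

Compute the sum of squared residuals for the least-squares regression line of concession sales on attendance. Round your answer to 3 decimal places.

104.375

Sxx = Σx² − (Σx)²/n = 3881.81 − 2847.081667 = 1034.728333
Sxy = Σxy − (Σx)(Σy)/n = 3433.661 − 2754.938167 = 678.722833
Syy = Σy² − (Σy)²/n = 3215.3551 − 2665.776817 = 549.578283
b = Sxy/Sxx = 678.722833/1034.728333 = 0.655943
SSE = Syy − b·Sxy = 549.578283 − 0.655943·678.722833 = 104.374775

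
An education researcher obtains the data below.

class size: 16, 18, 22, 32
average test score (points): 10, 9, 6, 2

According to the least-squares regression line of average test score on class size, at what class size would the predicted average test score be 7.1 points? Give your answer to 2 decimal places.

21.30

n = 4, Σx = 88, Σy = 27, Σxy = 518, Σx² = 2088
Sxx = Σx² − (Σx)²/n = 2088 − 1936 = 152
Sxy = Σxy − (Σx)(Σy)/n = 518 − 594 = -76
b = Sxy/Sxx = -76/152 = -0.5
a = ȳ − b·x̄ = 6.75 − (-0.5)·22 = 17.75
Set a + b·x = 7.1: x = (7.1 − 17.75) / (-0.5) = 21.3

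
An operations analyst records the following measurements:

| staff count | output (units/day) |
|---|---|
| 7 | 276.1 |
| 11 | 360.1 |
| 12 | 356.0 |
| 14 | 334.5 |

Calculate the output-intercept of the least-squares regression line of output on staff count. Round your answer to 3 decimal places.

n = 4, Σx = 44, Σy = 1326.7, Σxy = 14848.8, Σx² = 510
Sxx = Σx² − (Σx)²/n = 510 − 484 = 26
Sxy = Σxy − (Σx)(Σy)/n = 14848.8 − 14593.7 = 255.1
b = Sxy/Sxx = 255.1/26 = 9.811538
a = ȳ − b·x̄ = 331.675 − 9.811538·11 = 223.748077

223.748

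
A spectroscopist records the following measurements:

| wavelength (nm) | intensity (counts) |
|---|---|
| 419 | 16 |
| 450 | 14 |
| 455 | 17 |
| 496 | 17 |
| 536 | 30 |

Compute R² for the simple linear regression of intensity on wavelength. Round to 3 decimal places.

0.684

n = 5, Σx = 2356, Σy = 94, Σxy = 45251, Σx² = 1118398, Σy² = 1930
Sxx = Σx² − (Σx)²/n = 1118398 − 1110147.2 = 8250.8
Sxy = Σxy − (Σx)(Σy)/n = 45251 − 44292.8 = 958.2
Syy = Σy² − (Σy)²/n = 1930 − 1767.2 = 162.8
R² = Sxy²/(Sxx·Syy) = (958.2)²/(8250.8·162.8) = 0.683537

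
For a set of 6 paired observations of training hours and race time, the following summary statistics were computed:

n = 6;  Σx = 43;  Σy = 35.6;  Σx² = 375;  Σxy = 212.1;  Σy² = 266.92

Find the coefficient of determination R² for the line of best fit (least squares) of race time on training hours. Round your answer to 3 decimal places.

Sxx = Σx² − (Σx)²/n = 375 − 308.166667 = 66.833333
Sxy = Σxy − (Σx)(Σy)/n = 212.1 − 255.133333 = -43.033333
Syy = Σy² − (Σy)²/n = 266.92 − 211.226667 = 55.693333
R² = Sxy²/(Sxx·Syy) = (-43.033333)²/(66.833333·55.693333) = 0.497524

0.498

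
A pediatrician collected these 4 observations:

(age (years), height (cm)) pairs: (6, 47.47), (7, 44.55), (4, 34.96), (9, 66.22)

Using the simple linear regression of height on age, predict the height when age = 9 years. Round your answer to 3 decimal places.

n = 4, Σx = 26, Σy = 193.2, Σxy = 1332.49, Σx² = 182
Sxx = Σx² − (Σx)²/n = 182 − 169 = 13
Sxy = Σxy − (Σx)(Σy)/n = 1332.49 − 1255.8 = 76.69
b = Sxy/Sxx = 76.69/13 = 5.899231
a = ȳ − b·x̄ = 48.3 − 5.899231·6.5 = 9.955
ŷ(9) = a + b·9 = 9.955 + 5.899231·9 = 63.048077

63.048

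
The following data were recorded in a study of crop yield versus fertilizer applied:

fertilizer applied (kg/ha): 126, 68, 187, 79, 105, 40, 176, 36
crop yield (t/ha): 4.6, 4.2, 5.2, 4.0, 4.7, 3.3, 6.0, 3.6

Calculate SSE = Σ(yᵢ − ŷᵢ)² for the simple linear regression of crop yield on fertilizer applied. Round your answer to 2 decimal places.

0.69

n = 8, Σx = 817, Σy = 35.6, Σxy = 3964.7, Σx² = 106607, Σy² = 163.78
Sxx = Σx² − (Σx)²/n = 106607 − 83436.125 = 23170.875
Sxy = Σxy − (Σx)(Σy)/n = 3964.7 − 3635.65 = 329.05
Syy = Σy² − (Σy)²/n = 163.78 − 158.42 = 5.36
b = Sxy/Sxx = 329.05/23170.875 = 0.014201
SSE = Syy − b·Sxy = 5.36 − 0.014201·329.05 = 0.687155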